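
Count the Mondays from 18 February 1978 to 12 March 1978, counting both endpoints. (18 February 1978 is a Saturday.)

18 February 1978 is a Saturday; the first Monday on or after it is 20 February 1978 (2 days later).
From 20 February 1978 to 12 March 1978: 8 + 12 = 20 days (rest of February, March).
20 ÷ 7 = 2 full weeks with remainder 6, so 2 more Mondays after the first → 3.

3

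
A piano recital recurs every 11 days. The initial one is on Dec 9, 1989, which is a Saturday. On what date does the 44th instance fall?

Mar 27, 1991

The 44th occurrence is 43 intervals after the first: 43 × 11 = 473 days after Dec 9, 1989.
Dec has 31 days — 22 days to the end of Dec leaves 451.
1990 has 365 days (86 left).
Jan has 31 days (55 left).
Feb has 28 days (27 left).
27 days into Mar → Mar 27, 1991.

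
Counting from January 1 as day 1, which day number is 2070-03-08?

67

Days in months before March: 31 + 28 = 59.
Plus 8 days into March → day 67.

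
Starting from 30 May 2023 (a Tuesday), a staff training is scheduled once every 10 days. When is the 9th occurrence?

The 9th occurrence is 8 intervals after the first: 8 × 10 = 80 days after 30 May 2023.
May has 31 days — 1 day to the end of May leaves 79.
June has 30 days (49 left).
July has 31 days (18 left).
18 days into August → 18 August 2023.

18 August 2023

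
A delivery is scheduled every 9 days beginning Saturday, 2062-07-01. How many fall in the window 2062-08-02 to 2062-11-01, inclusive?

10

Occurrences land 9·i days after 2062-07-01 for i = 0, 1, 2, …
2062-08-02 is 32 days after the start; 32 ÷ 9 = 3 remainder 5; since the remainder is 5, round up to i = 4. First occurrence in the window: #5 on 2062-08-06 (4×9 = 36 days in).
2062-11-01 is 123 days after the start; 123 ÷ 9 = 13 remainder 6. Last occurrence in the window: #14 on 2062-10-26.
Occurrences #5 through #14: 10 in total.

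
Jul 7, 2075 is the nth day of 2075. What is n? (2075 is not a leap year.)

188

Days in months before Jul: 31 + 28 + 31 + 30 + 31 + 30 = 181.
Plus 7 days into Jul → day 188.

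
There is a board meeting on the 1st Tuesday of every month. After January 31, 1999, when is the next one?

January 1999 starts on a Friday, so its 1st Tuesday is January 5, 1999 (4 days in).
That is not after January 31, 1999, so look at February 1999.
February 1999 starts on a Monday, so its 1st Tuesday is February 2, 1999 (1 day in).

February 2, 1999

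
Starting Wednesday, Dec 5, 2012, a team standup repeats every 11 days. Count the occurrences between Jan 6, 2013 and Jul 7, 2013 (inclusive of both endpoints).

Occurrences land 11·i days after Dec 5, 2012 for i = 0, 1, 2, …
Jan 6, 2013 is 32 days after the start; 32 ÷ 11 = 2 remainder 10; since the remainder is 10, round up to i = 3. First occurrence in the window: #4 on Jan 7, 2013 (3×11 = 33 days in).
Jul 7, 2013 is 214 days after the start; 214 ÷ 11 = 19 remainder 5. Last occurrence in the window: #20 on Jul 2, 2013.
Occurrences #4 through #20: 17 in total.

17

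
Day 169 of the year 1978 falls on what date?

January has 31 days (169 − 31 = 138 remain).
February has 28 days (138 − 28 = 110 remain).
March has 31 days (110 − 31 = 79 remain).
April has 30 days (79 − 30 = 49 remain).
May has 31 days (49 − 31 = 18 remain).
18 into June → June 18.

1978-06-18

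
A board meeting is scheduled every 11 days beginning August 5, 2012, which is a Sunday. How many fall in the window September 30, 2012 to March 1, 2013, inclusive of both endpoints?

13

Occurrences land 11·i days after August 5, 2012 for i = 0, 1, 2, …
September 30, 2012 is 56 days after the start; 56 ÷ 11 = 5 remainder 1; since the remainder is 1, round up to i = 6. First occurrence in the window: #7 on October 10, 2012 (6×11 = 66 days in).
March 1, 2013 is 208 days after the start; 208 ÷ 11 = 18 remainder 10. Last occurrence in the window: #19 on February 19, 2013.
Occurrences #7 through #19: 13 in total.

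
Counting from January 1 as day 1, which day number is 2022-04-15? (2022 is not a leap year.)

Days in months before April: 31 + 28 + 31 = 90.
Plus 15 days into April → day 105.

105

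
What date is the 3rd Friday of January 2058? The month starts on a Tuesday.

January 2058 begins on a Tuesday, so the first Friday is January 4 (3 days later).
The 3rd Friday is 2 weeks later: 4 + 14 = 18.

January 18, 2058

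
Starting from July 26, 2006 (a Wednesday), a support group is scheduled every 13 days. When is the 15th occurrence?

The 15th occurrence is 14 intervals after the first: 14 × 13 = 182 days after July 26, 2006.
July has 31 days — 5 days to the end of July leaves 177.
August has 31 days (146 left).
September has 30 days (116 left).
October has 31 days (85 left).
November has 30 days (55 left).
December has 31 days (24 left).
24 days into January → January 24, 2007.

January 24, 2007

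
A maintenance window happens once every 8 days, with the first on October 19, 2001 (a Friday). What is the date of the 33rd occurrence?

The 33rd occurrence is 32 intervals after the first: 32 × 8 = 256 days after October 19, 2001.
October has 31 days — 12 days to the end of October leaves 244.
November has 30 days (214 left).
December has 31 days (183 left).
January has 31 days (152 left).
February has 28 days (124 left).
March has 31 days (93 left).
April has 30 days (63 left).
May has 31 days (32 left).
June has 30 days (2 left).
2 days into July → July 2, 2002.

July 2, 2002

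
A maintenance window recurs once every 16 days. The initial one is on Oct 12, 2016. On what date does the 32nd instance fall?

Feb 20, 2018

The 32nd occurrence is 31 intervals after the first: 31 × 16 = 496 days after Oct 12, 2016.
Oct has 31 days — 19 days to the end of Oct leaves 477.
From end of Oct to end of 2016 is 61 days (416 left).
2017 has 365 days (51 left).
Jan has 31 days (20 left).
20 days into Feb → Feb 20, 2018.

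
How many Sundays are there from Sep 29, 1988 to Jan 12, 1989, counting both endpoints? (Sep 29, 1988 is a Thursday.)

Sep 29, 1988 is a Thursday; the first Sunday on or after it is Oct 2, 1988 (3 days later).
From Oct 2, 1988 to Jan 12, 1989: 29 + 30 + 31 + 12 = 102 days (rest of Oct, Nov, Dec, Jan).
102 ÷ 7 = 14 full weeks with remainder 4, so 14 more Sundays after the first → 15.

15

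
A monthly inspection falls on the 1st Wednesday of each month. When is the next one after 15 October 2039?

October 2039 starts on a Saturday, so its 1st Wednesday is 5 October 2039 (4 days in).
That is not after 15 October 2039, so look at November 2039.
November 2039 starts on a Tuesday, so its 1st Wednesday is 2 November 2039 (1 day in).

2 November 2039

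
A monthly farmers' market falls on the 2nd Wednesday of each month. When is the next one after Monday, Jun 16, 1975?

Jun 1975 starts on a Sunday; its first Wednesday is the 4th, so the 2nd Wednesday is the 11th — Jun 11, 1975.
That is not after Jun 16, 1975, so look at Jul 1975.
Jul 1975 starts on a Tuesday; its first Wednesday is the 2nd, so the 2nd Wednesday is the 9th — Jul 9, 1975.

Jul 9, 1975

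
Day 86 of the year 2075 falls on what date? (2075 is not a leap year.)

January has 31 days (86 − 31 = 55 remain).
February has 28 days (55 − 28 = 27 remain).
27 into March → March 27.

March 27, 2075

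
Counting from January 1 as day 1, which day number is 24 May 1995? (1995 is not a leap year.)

Days in months before May: 31 + 28 + 31 + 30 = 120.
Plus 24 days into May → day 144.

144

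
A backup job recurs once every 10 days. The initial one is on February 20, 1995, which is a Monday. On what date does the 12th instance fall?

June 10, 1995

The 12th occurrence is 11 intervals after the first: 11 × 10 = 110 days after February 20, 1995.
February has 28 days — 8 days to the end of February leaves 102.
March has 31 days (71 left).
April has 30 days (41 left).
May has 31 days (10 left).
10 days into June → June 10, 1995.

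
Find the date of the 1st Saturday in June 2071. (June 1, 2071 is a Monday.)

June 2071 begins on a Monday, so the first Saturday is June 6 (5 days later).

6 June 2071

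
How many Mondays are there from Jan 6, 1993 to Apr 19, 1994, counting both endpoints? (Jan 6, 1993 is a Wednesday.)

Jan 6, 1993 is a Wednesday; the first Monday on or after it is Jan 11, 1993 (5 days later).
From Jan 11, 1993 to Apr 19, 1994: 354 + 109 = 463 days (rest of 1993, to Apr 19, 1994 in 1994).
463 ÷ 7 = 66 full weeks with remainder 1, so 66 more Mondays after the first → 67.

67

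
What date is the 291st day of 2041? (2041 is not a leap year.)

January has 31 days (291 − 31 = 260 remain).
February has 28 days (260 − 28 = 232 remain).
March has 31 days (232 − 31 = 201 remain).
April has 30 days (201 − 30 = 171 remain).
May has 31 days (171 − 31 = 140 remain).
June has 30 days (140 − 30 = 110 remain).
July has 31 days (110 − 31 = 79 remain).
August has 31 days (79 − 31 = 48 remain).
September has 30 days (48 − 30 = 18 remain).
18 into October → October 18.

2041-10-18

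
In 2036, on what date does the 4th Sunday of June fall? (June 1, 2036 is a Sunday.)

June 2036 begins on a Sunday, so the first Sunday is June 1.
The 4th Sunday is 3 weeks later: 1 + 21 = 22.

2036-06-22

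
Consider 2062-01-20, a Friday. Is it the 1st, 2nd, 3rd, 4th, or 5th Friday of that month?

3rd

Day 20 falls in week ⌈20/7⌉ of the month.
Days 1–7 hold the 1st Friday, 8–14 the 2nd, 15–21 the 3rd, 22–28 the 4th, 29–31 the 5th.
20 is in the range for the 3rd.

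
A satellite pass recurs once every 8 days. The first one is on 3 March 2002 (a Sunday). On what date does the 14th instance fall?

The 14th occurrence is 13 intervals after the first: 13 × 8 = 104 days after 3 March 2002.
March has 31 days — 28 days to the end of March leaves 76.
April has 30 days (46 left).
May has 31 days (15 left).
15 days into June → 15 June 2002.

15 June 2002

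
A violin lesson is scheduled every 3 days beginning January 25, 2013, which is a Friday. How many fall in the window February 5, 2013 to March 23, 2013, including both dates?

Occurrences land 3·i days after January 25, 2013 for i = 0, 1, 2, …
February 5, 2013 is 11 days after the start; 11 ÷ 3 = 3 remainder 2; since the remainder is 2, round up to i = 4. First occurrence in the window: #5 on February 6, 2013 (4×3 = 12 days in).
March 23, 2013 is 57 days after the start; 57 ÷ 3 = 19 remainder 0. Last occurrence in the window: #20 on March 23, 2013.
Occurrences #5 through #20: 16 in total.

16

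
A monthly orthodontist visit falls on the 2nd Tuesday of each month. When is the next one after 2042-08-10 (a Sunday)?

August 2042 starts on a Friday; its first Tuesday is the 5th, so the 2nd Tuesday is the 12th — 2042-08-12.
2042-08-12 is after 2042-08-10, so that is the next one.

2042-08-12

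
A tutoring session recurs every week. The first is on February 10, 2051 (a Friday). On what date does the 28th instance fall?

The 28th occurrence is 27 intervals after the first: 27 × 7 = 189 days after February 10, 2051.
February has 28 days — 18 days to the end of February leaves 171.
March has 31 days (140 left).
April has 30 days (110 left).
May has 31 days (79 left).
June has 30 days (49 left).
July has 31 days (18 left).
18 days into August → August 18, 2051.

August 18, 2051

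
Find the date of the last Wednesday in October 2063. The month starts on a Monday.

October 2063 begins on a Monday, so the first Wednesday is October 3 (2 days later).
October 2063 has 31 days. Adding weeks: 3, 10, 17, 24, 31 — the last one ≤ 31 is the 31st.

October 31, 2063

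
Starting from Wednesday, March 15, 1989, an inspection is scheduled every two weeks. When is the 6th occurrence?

May 24, 1989

The 6th occurrence is 5 intervals after the first: 5 × 14 = 70 days after March 15, 1989.
March has 31 days — 16 days to the end of March leaves 54.
April has 30 days (24 left).
24 days into May → May 24, 1989.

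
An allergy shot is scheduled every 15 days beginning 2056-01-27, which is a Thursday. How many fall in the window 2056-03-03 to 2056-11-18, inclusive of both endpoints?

Occurrences land 15·i days after 2056-01-27 for i = 0, 1, 2, …
2056-03-03 is 36 days after the start; 36 ÷ 15 = 2 remainder 6; since the remainder is 6, round up to i = 3. First occurrence in the window: #4 on 2056-03-12 (3×15 = 45 days in).
2056-11-18 is 296 days after the start; 296 ÷ 15 = 19 remainder 11. Last occurrence in the window: #20 on 2056-11-07.
Occurrences #4 through #20: 17 in total.

17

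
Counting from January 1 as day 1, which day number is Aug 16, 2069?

228

Days in months before Aug: 31 + 28 + 31 + 30 + 31 + 30 + 31 = 212.
Plus 16 days into Aug → day 228.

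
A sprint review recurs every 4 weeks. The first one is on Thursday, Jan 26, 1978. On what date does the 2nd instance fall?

Feb 23, 1978

The 2nd occurrence is 1 interval after the first: 1 × 28 = 28 days after Jan 26, 1978.
Jan has 31 days — 5 days to the end of Jan leaves 23.
23 days into Feb → Feb 23, 1978.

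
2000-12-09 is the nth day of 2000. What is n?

Days in months before December: 31 + 29 + 31 + 30 + 31 + 30 + 31 + 31 + 30 + 31 + 30 = 335.
Plus 9 days into December → day 344.

344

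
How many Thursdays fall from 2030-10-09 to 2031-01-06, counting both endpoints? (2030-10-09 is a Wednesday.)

13

2030-10-09 is a Wednesday; the first Thursday on or after it is 2030-10-10 (1 day later).
From 2030-10-10 to 2031-01-06: 21 + 30 + 31 + 6 = 88 days (rest of October, November, December, January).
88 ÷ 7 = 12 full weeks with remainder 4, so 12 more Thursdays after the first → 13.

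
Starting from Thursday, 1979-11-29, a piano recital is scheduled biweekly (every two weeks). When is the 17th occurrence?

1980-07-10

The 17th occurrence is 16 intervals after the first: 16 × 14 = 224 days after 1979-11-29.
November has 30 days — 1 day to the end of November leaves 223.
December has 31 days (192 left).
January has 31 days (161 left).
February has 29 days (132 left).
March has 31 days (101 left).
April has 30 days (71 left).
May has 31 days (40 left).
June has 30 days (10 left).
10 days into July → 1980-07-10.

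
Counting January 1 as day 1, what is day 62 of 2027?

March 3, 2027

January has 31 days (62 − 31 = 31 remain).
February has 28 days (31 − 28 = 3 remain).
3 into March → March 3.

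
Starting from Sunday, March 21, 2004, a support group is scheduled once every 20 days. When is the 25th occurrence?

The 25th occurrence is 24 intervals after the first: 24 × 20 = 480 days after March 21, 2004.
March has 31 days — 10 days to the end of March leaves 470.
From end of March to end of 2004 is 275 days (195 left).
January has 31 days (164 left).
February has 28 days (136 left).
March has 31 days (105 left).
April has 30 days (75 left).
May has 31 days (44 left).
June has 30 days (14 left).
14 days into July → July 14, 2005.

July 14, 2005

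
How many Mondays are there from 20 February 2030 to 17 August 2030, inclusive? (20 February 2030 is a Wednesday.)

25

20 February 2030 is a Wednesday; the first Monday on or after it is 25 February 2030 (5 days later).
From 25 February 2030 to 17 August 2030: 3 + 31 + 30 + 31 + 30 + 31 + 17 = 173 days (rest of February, March, April, May, June, July, August).
173 ÷ 7 = 24 full weeks with remainder 5, so 24 more Mondays after the first → 25.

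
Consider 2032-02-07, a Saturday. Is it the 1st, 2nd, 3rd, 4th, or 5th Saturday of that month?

1st

Day 7 falls in week ⌈7/7⌉ of the month.
Days 1–7 hold the 1st Saturday, 8–14 the 2nd, 15–21 the 3rd, 22–28 the 4th, 29–31 the 5th.
7 is in the range for the 1st.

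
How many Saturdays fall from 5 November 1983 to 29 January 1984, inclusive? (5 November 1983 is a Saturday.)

13

5 November 1983 is a Saturday; the first Saturday on or after it is 5 November 1983.
From 5 November 1983 to 29 January 1984: 25 + 31 + 29 = 85 days (rest of November, December, January).
85 ÷ 7 = 12 full weeks with remainder 1, so 12 more Saturdays after the first → 13.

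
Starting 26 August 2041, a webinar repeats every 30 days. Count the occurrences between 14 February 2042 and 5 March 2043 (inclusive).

13

Occurrences land 30·i days after 26 August 2041 for i = 0, 1, 2, …
14 February 2042 is 172 days after the start; 172 ÷ 30 = 5 remainder 22; since the remainder is 22, round up to i = 6. First occurrence in the window: #7 on 22 February 2042 (6×30 = 180 days in).
5 March 2043 is 556 days after the start; 556 ÷ 30 = 18 remainder 16. Last occurrence in the window: #19 on 17 February 2043.
Occurrences #7 through #19: 13 in total.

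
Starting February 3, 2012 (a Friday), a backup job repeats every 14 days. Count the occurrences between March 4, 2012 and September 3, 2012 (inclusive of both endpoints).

Occurrences land 14·i days after February 3, 2012 for i = 0, 1, 2, …
March 4, 2012 is 30 days after the start; 30 ÷ 14 = 2 remainder 2; since the remainder is 2, round up to i = 3. First occurrence in the window: #4 on March 16, 2012 (3×14 = 42 days in).
September 3, 2012 is 213 days after the start; 213 ÷ 14 = 15 remainder 3. Last occurrence in the window: #16 on August 31, 2012.
Occurrences #4 through #16: 13 in total.

13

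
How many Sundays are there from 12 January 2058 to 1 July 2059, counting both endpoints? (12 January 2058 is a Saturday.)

77

12 January 2058 is a Saturday; the first Sunday on or after it is 13 January 2058 (1 day later).
From 13 January 2058 to 1 July 2059: 352 + 182 = 534 days (rest of 2058, to 1 July 2059 in 2059).
534 ÷ 7 = 76 full weeks with remainder 2, so 76 more Sundays after the first → 77.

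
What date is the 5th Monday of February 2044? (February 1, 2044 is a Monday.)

February 2044 begins on a Monday, so the first Monday is February 1.
The 5th Monday is 4 weeks later: 1 + 28 = 29.

February 29, 2044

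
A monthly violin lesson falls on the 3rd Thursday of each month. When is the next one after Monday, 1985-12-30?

December 1985 starts on a Sunday; its first Thursday is the 5th, so the 3rd Thursday is the 19th — 1985-12-19.
That is not after 1985-12-30, so look at January 1986.
January 1986 starts on a Wednesday; its first Thursday is the 2nd, so the 3rd Thursday is the 16th — 1986-01-16.

1986-01-16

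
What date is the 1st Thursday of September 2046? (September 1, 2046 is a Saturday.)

September 2046 begins on a Saturday, so the first Thursday is September 6 (5 days later).

2046-09-06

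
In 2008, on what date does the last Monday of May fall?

May 26, 2008

The first Monday of May 2008 is May 5.
May 2008 has 31 days. Adding weeks: 5, 12, 19, 26 — the last one ≤ 31 is the 26th.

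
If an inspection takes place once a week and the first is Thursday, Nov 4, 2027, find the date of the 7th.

Dec 16, 2027

The 7th occurrence is 6 intervals after the first: 6 × 7 = 42 days after Nov 4, 2027.
Nov has 30 days — 26 days to the end of Nov leaves 16.
16 days into Dec → Dec 16, 2027.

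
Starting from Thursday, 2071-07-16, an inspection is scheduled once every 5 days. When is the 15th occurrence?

The 15th occurrence is 14 intervals after the first: 14 × 5 = 70 days after 2071-07-16.
July has 31 days — 15 days to the end of July leaves 55.
August has 31 days (24 left).
24 days into September → 2071-09-24.

2071-09-24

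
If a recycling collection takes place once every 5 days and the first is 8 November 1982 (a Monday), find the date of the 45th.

16 June 1983

The 45th occurrence is 44 intervals after the first: 44 × 5 = 220 days after 8 November 1982.
November has 30 days — 22 days to the end of November leaves 198.
December has 31 days (167 left).
January has 31 days (136 left).
February has 28 days (108 left).
March has 31 days (77 left).
April has 30 days (47 left).
May has 31 days (16 left).
16 days into June → 16 June 1983.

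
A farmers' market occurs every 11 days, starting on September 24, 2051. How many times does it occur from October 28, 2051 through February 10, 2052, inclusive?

Occurrences land 11·i days after September 24, 2051 for i = 0, 1, 2, …
October 28, 2051 is 34 days after the start; 34 ÷ 11 = 3 remainder 1; since the remainder is 1, round up to i = 4. First occurrence in the window: #5 on November 7, 2051 (4×11 = 44 days in).
February 10, 2052 is 139 days after the start; 139 ÷ 11 = 12 remainder 7. Last occurrence in the window: #13 on February 3, 2052.
Occurrences #5 through #13: 9 in total.

9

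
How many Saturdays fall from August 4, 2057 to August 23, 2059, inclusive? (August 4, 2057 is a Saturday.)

August 4, 2057 is a Saturday; the first Saturday on or after it is August 4, 2057.
From August 4, 2057 to August 23, 2059: 149 + 365 + 235 = 749 days (rest of 2057, 2058, to August 23, 2059 in 2059).
749 ÷ 7 = 107 full weeks with remainder 0, so 107 more Saturdays after the first → 108.

108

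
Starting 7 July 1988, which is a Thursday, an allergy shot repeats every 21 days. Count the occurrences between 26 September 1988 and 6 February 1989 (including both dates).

Occurrences land 21·i days after 7 July 1988 for i = 0, 1, 2, …
26 September 1988 is 81 days after the start; 81 ÷ 21 = 3 remainder 18; since the remainder is 18, round up to i = 4. First occurrence in the window: #5 on 29 September 1988 (4×21 = 84 days in).
6 February 1989 is 214 days after the start; 214 ÷ 21 = 10 remainder 4. Last occurrence in the window: #11 on 2 February 1989.
Occurrences #5 through #11: 7 in total.

7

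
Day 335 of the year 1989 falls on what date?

December 1, 1989

January has 31 days (335 − 31 = 304 remain).
February has 28 days (304 − 28 = 276 remain).
March has 31 days (276 − 31 = 245 remain).
April has 30 days (245 − 30 = 215 remain).
May has 31 days (215 − 31 = 184 remain).
June has 30 days (184 − 30 = 154 remain).
July has 31 days (154 − 31 = 123 remain).
August has 31 days (123 − 31 = 92 remain).
September has 30 days (92 − 30 = 62 remain).
October has 31 days (62 − 31 = 31 remain).
November has 30 days (31 − 30 = 1 remain).
1 into December → December 1.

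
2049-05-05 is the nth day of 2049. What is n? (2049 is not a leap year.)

Days in months before May: 31 + 28 + 31 + 30 = 120.
Plus 5 days into May → day 125.

125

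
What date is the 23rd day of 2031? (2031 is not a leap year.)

23 into January → January 23.

23 January 2031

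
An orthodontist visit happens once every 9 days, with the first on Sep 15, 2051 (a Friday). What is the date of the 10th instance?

The 10th occurrence is 9 intervals after the first: 9 × 9 = 81 days after Sep 15, 2051.
Sep has 30 days — 15 days to the end of Sep leaves 66.
Oct has 31 days (35 left).
Nov has 30 days (5 left).
5 days into Dec → Dec 5, 2051.

Dec 5, 2051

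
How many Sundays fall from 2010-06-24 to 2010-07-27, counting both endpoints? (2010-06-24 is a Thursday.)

5

2010-06-24 is a Thursday; the first Sunday on or after it is 2010-06-27 (3 days later).
From 2010-06-27 to 2010-07-27: 3 + 27 = 30 days (rest of June, July).
30 ÷ 7 = 4 full weeks with remainder 2, so 4 more Sundays after the first → 5.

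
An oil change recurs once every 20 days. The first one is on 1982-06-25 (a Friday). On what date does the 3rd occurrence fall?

1982-08-04

The 3rd occurrence is 2 intervals after the first: 2 × 20 = 40 days after 1982-06-25.
June has 30 days — 5 days to the end of June leaves 35.
July has 31 days (4 left).
4 days into August → 1982-08-04.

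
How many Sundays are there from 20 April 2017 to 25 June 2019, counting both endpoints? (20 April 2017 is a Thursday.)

114

20 April 2017 is a Thursday; the first Sunday on or after it is 23 April 2017 (3 days later).
From 23 April 2017 to 25 June 2019: 252 + 365 + 176 = 793 days (rest of 2017, 2018, to 25 June 2019 in 2019).
793 ÷ 7 = 113 full weeks with remainder 2, so 113 more Sundays after the first → 114.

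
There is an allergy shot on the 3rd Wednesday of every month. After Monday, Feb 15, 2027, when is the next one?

Feb 17, 2027

Feb 2027 starts on a Monday; its first Wednesday is the 3rd, so the 3rd Wednesday is the 17th — Feb 17, 2027.
Feb 17, 2027 is after Feb 15, 2027, so that is the next one.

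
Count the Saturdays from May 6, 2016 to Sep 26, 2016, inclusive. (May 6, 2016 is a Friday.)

21

May 6, 2016 is a Friday; the first Saturday on or after it is May 7, 2016 (1 day later).
From May 7, 2016 to Sep 26, 2016: 24 + 30 + 31 + 31 + 26 = 142 days (rest of May, Jun, Jul, Aug, Sep).
142 ÷ 7 = 20 full weeks with remainder 2, so 20 more Saturdays after the first → 21.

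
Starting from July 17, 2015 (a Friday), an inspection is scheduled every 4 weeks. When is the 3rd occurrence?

September 11, 2015

The 3rd occurrence is 2 intervals after the first: 2 × 28 = 56 days after July 17, 2015.
July has 31 days — 14 days to the end of July leaves 42.
August has 31 days (11 left).
11 days into September → September 11, 2015.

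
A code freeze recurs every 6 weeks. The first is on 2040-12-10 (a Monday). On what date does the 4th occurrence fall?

The 4th occurrence is 3 intervals after the first: 3 × 42 = 126 days after 2040-12-10.
December has 31 days — 21 days to the end of December leaves 105.
January has 31 days (74 left).
February has 28 days (46 left).
March has 31 days (15 left).
15 days into April → 2041-04-15.

2041-04-15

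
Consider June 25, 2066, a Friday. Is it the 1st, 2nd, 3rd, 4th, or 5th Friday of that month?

4th

Day 25 falls in week ⌈25/7⌉ of the month.
Days 1–7 hold the 1st Friday, 8–14 the 2nd, 15–21 the 3rd, 22–28 the 4th, 29–31 the 5th.
25 is in the range for the 4th.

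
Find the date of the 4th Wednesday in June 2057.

The first Wednesday of June 2057 is June 6.
The 4th Wednesday is 3 weeks later: 6 + 21 = 27.

27 June 2057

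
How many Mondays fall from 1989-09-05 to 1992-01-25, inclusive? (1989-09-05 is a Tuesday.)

1989-09-05 is a Tuesday; the first Monday on or after it is 1989-09-11 (6 days later).
From 1989-09-11 to 1992-01-25: 111 + 365 + 365 + 25 = 866 days (rest of 1989, 1990, 1991, to 1992-01-25 in 1992).
866 ÷ 7 = 123 full weeks with remainder 5, so 123 more Mondays after the first → 124.

124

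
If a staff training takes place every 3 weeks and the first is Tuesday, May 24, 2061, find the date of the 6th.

The 6th occurrence is 5 intervals after the first: 5 × 21 = 105 days after May 24, 2061.
May has 31 days — 7 days to the end of May leaves 98.
Jun has 30 days (68 left).
Jul has 31 days (37 left).
Aug has 31 days (6 left).
6 days into Sep → Sep 6, 2061.

Sep 6, 2061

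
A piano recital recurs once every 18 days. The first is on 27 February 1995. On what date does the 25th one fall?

4 May 1996

The 25th occurrence is 24 intervals after the first: 24 × 18 = 432 days after 27 February 1995.
February has 28 days — 1 day to the end of February leaves 431.
From end of February to end of 1995 is 306 days (125 left).
January has 31 days (94 left).
February has 29 days (65 left).
March has 31 days (34 left).
April has 30 days (4 left).
4 days into May → 4 May 1996.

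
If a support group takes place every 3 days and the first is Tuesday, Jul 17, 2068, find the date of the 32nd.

The 32nd occurrence is 31 intervals after the first: 31 × 3 = 93 days after Jul 17, 2068.
Jul has 31 days — 14 days to the end of Jul leaves 79.
Aug has 31 days (48 left).
Sep has 30 days (18 left).
18 days into Oct → Oct 18, 2068.

Oct 18, 2068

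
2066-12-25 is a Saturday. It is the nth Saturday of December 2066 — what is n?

Day 25 falls in week ⌈25/7⌉ of the month.
Days 1–7 hold the 1st Saturday, 8–14 the 2nd, 15–21 the 3rd, 22–28 the 4th, 29–31 the 5th.
25 is in the range for the 4th.

4th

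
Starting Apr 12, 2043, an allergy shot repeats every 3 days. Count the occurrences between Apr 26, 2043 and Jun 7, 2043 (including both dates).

Occurrences land 3·i days after Apr 12, 2043 for i = 0, 1, 2, …
Apr 26, 2043 is 14 days after the start; 14 ÷ 3 = 4 remainder 2; since the remainder is 2, round up to i = 5. First occurrence in the window: #6 on Apr 27, 2043 (5×3 = 15 days in).
Jun 7, 2043 is 56 days after the start; 56 ÷ 3 = 18 remainder 2. Last occurrence in the window: #19 on Jun 5, 2043.
Occurrences #6 through #19: 14 in total.

14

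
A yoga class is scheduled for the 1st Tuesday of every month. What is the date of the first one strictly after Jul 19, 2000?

Aug 1, 2000

Jul 2000 starts on a Saturday, so its 1st Tuesday is Jul 4, 2000 (3 days in).
That is not after Jul 19, 2000, so look at Aug 2000.
Aug 2000 starts on a Tuesday, so its 1st Tuesday is Aug 1, 2000.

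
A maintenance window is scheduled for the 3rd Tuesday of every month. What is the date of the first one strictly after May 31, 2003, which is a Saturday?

Jun 17, 2003

May 2003 starts on a Thursday; its first Tuesday is the 6th, so the 3rd Tuesday is the 20th — May 20, 2003.
That is not after May 31, 2003, so look at Jun 2003.
Jun 2003 starts on a Sunday; its first Tuesday is the 3rd, so the 3rd Tuesday is the 17th — Jun 17, 2003.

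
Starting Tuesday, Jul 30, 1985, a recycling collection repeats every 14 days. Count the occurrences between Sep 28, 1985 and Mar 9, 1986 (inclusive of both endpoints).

Occurrences land 14·i days after Jul 30, 1985 for i = 0, 1, 2, …
Sep 28, 1985 is 60 days after the start; 60 ÷ 14 = 4 remainder 4; since the remainder is 4, round up to i = 5. First occurrence in the window: #6 on Oct 8, 1985 (5×14 = 70 days in).
Mar 9, 1986 is 222 days after the start; 222 ÷ 14 = 15 remainder 12. Last occurrence in the window: #16 on Feb 25, 1986.
Occurrences #6 through #16: 11 in total.

11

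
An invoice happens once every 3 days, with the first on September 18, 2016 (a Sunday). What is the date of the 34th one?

December 26, 2016

The 34th occurrence is 33 intervals after the first: 33 × 3 = 99 days after September 18, 2016.
September has 30 days — 12 days to the end of September leaves 87.
October has 31 days (56 left).
November has 30 days (26 left).
26 days into December → December 26, 2016.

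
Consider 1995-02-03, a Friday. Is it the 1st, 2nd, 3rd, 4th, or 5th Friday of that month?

1st

Day 3 falls in week ⌈3/7⌉ of the month.
Days 1–7 hold the 1st Friday, 8–14 the 2nd, 15–21 the 3rd, 22–28 the 4th, 29–31 the 5th.
3 is in the range for the 1st.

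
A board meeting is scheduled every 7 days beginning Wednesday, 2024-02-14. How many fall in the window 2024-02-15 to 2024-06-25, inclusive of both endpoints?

Occurrences land 7·i days after 2024-02-14 for i = 0, 1, 2, …
2024-02-15 is 1 day after the start; 1 ÷ 7 = 0 remainder 1; since the remainder is 1, round up to i = 1. First occurrence in the window: #2 on 2024-02-21 (1×7 = 7 days in).
2024-06-25 is 132 days after the start; 132 ÷ 7 = 18 remainder 6. Last occurrence in the window: #19 on 2024-06-19.
Occurrences #2 through #19: 18 in total.

18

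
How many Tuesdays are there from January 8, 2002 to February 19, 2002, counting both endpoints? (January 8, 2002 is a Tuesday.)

January 8, 2002 is a Tuesday; the first Tuesday on or after it is January 8, 2002.
From January 8, 2002 to February 19, 2002: 23 + 19 = 42 days (rest of January, February).
42 ÷ 7 = 6 full weeks with remainder 0, so 6 more Tuesdays after the first → 7.

7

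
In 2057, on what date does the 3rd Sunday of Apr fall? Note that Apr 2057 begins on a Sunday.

Apr 2057 begins on a Sunday, so the first Sunday is Apr 1.
The 3rd Sunday is 2 weeks later: 1 + 14 = 15.

Apr 15, 2057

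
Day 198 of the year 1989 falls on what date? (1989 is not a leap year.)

Jan has 31 days (198 − 31 = 167 remain).
Feb has 28 days (167 − 28 = 139 remain).
Mar has 31 days (139 − 31 = 108 remain).
Apr has 30 days (108 − 30 = 78 remain).
May has 31 days (78 − 31 = 47 remain).
Jun has 30 days (47 − 30 = 17 remain).
17 into Jul → Jul 17.

Jul 17, 1989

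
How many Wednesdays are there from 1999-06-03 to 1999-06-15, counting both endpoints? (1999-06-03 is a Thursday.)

1999-06-03 is a Thursday; the first Wednesday on or after it is 1999-06-09 (6 days later).
From 1999-06-09 to 1999-06-15 is 15 − 9 = 6 days.
6 ÷ 7 = 0 full weeks with remainder 6, so 0 more Wednesdays after the first → 1.

1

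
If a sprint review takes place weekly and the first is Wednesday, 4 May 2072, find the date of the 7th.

The 7th occurrence is 6 intervals after the first: 6 × 7 = 42 days after 4 May 2072.
May has 31 days — 27 days to the end of May leaves 15.
15 days into June → 15 June 2072.

15 June 2072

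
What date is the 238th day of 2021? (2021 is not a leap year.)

August 26, 2021

January has 31 days (238 − 31 = 207 remain).
February has 28 days (207 − 28 = 179 remain).
March has 31 days (179 − 31 = 148 remain).
April has 30 days (148 − 30 = 118 remain).
May has 31 days (118 − 31 = 87 remain).
June has 30 days (87 − 30 = 57 remain).
July has 31 days (57 − 31 = 26 remain).
26 into August → August 26.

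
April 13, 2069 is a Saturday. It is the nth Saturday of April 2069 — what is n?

Day 13 falls in week ⌈13/7⌉ of the month.
Days 1–7 hold the 1st Saturday, 8–14 the 2nd, 15–21 the 3rd, 22–28 the 4th, 29–31 the 5th.
13 is in the range for the 2nd.

2nd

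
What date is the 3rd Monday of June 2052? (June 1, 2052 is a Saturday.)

June 2052 begins on a Saturday, so the first Monday is June 3 (2 days later).
The 3rd Monday is 2 weeks later: 3 + 14 = 17.

June 17, 2052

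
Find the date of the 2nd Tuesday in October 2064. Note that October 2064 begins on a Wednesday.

14 October 2064

October 2064 begins on a Wednesday, so the first Tuesday is October 7 (6 days later).
The 2nd Tuesday is 1 weeks later: 7 + 7 = 14.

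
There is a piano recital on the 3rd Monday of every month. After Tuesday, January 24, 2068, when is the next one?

January 2068 starts on a Sunday; its first Monday is the 2nd, so the 3rd Monday is the 16th — January 16, 2068.
That is not after January 24, 2068, so look at February 2068.
February 2068 starts on a Wednesday; its first Monday is the 6th, so the 3rd Monday is the 20th — February 20, 2068.

February 20, 2068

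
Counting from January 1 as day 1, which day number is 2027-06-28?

Days in months before June: 31 + 28 + 31 + 30 + 31 = 151.
Plus 28 days into June → day 179.

179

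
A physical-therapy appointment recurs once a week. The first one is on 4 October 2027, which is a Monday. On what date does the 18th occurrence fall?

The 18th occurrence is 17 intervals after the first: 17 × 7 = 119 days after 4 October 2027.
October has 31 days — 27 days to the end of October leaves 92.
November has 30 days (62 left).
December has 31 days (31 left).
31 days into January → 31 January 2028.

31 January 2028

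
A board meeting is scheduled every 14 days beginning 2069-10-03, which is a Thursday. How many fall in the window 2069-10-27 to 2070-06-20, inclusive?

17

Occurrences land 14·i days after 2069-10-03 for i = 0, 1, 2, …
2069-10-27 is 24 days after the start; 24 ÷ 14 = 1 remainder 10; since the remainder is 10, round up to i = 2. First occurrence in the window: #3 on 2069-10-31 (2×14 = 28 days in).
2070-06-20 is 260 days after the start; 260 ÷ 14 = 18 remainder 8. Last occurrence in the window: #19 on 2070-06-12.
Occurrences #3 through #19: 17 in total.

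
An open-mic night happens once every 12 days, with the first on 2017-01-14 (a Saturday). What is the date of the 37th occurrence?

2018-03-22

The 37th occurrence is 36 intervals after the first: 36 × 12 = 432 days after 2017-01-14.
January has 31 days — 17 days to the end of January leaves 415.
From end of January to end of 2017 is 334 days (81 left).
January has 31 days (50 left).
February has 28 days (22 left).
22 days into March → 2018-03-22.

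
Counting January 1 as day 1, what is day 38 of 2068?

February 7, 2068

January has 31 days (38 − 31 = 7 remain).
7 into February → February 7.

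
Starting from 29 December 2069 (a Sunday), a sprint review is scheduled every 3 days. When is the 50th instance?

25 May 2070

The 50th occurrence is 49 intervals after the first: 49 × 3 = 147 days after 29 December 2069.
December has 31 days — 2 days to the end of December leaves 145.
January has 31 days (114 left).
February has 28 days (86 left).
March has 31 days (55 left).
April has 30 days (25 left).
25 days into May → 25 May 2070.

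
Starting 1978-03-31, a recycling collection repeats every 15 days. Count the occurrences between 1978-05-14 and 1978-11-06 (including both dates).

Occurrences land 15·i days after 1978-03-31 for i = 0, 1, 2, …
1978-05-14 is 44 days after the start; 44 ÷ 15 = 2 remainder 14; since the remainder is 14, round up to i = 3. First occurrence in the window: #4 on 1978-05-15 (3×15 = 45 days in).
1978-11-06 is 220 days after the start; 220 ÷ 15 = 14 remainder 10. Last occurrence in the window: #15 on 1978-10-27.
Occurrences #4 through #15: 12 in total.

12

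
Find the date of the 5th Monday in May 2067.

2067-05-30

The first Monday of May 2067 is May 2.
The 5th Monday is 4 weeks later: 2 + 28 = 30.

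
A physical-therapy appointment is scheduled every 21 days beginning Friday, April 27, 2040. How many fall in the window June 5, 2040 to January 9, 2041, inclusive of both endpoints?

11

Occurrences land 21·i days after April 27, 2040 for i = 0, 1, 2, …
June 5, 2040 is 39 days after the start; 39 ÷ 21 = 1 remainder 18; since the remainder is 18, round up to i = 2. First occurrence in the window: #3 on June 8, 2040 (2×21 = 42 days in).
January 9, 2041 is 257 days after the start; 257 ÷ 21 = 12 remainder 5. Last occurrence in the window: #13 on January 4, 2041.
Occurrences #3 through #13: 11 in total.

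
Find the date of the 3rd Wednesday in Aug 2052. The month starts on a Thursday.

Aug 2052 begins on a Thursday, so the first Wednesday is Aug 7 (6 days later).
The 3rd Wednesday is 2 weeks later: 7 + 14 = 21.

Aug 21, 2052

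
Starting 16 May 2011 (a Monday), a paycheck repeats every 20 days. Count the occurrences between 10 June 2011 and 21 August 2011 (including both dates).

3

Occurrences land 20·i days after 16 May 2011 for i = 0, 1, 2, …
10 June 2011 is 25 days after the start; 25 ÷ 20 = 1 remainder 5; since the remainder is 5, round up to i = 2. First occurrence in the window: #3 on 25 June 2011 (2×20 = 40 days in).
21 August 2011 is 97 days after the start; 97 ÷ 20 = 4 remainder 17. Last occurrence in the window: #5 on 4 August 2011.
Occurrences #3 through #5: 3 in total.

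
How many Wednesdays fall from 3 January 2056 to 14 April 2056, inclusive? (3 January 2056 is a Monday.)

15

3 January 2056 is a Monday; the first Wednesday on or after it is 5 January 2056 (2 days later).
From 5 January 2056 to 14 April 2056: 26 + 29 + 31 + 14 = 100 days (rest of January, February, March, April).
100 ÷ 7 = 14 full weeks with remainder 2, so 14 more Wednesdays after the first → 15.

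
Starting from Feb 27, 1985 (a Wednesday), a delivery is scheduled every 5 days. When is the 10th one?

The 10th occurrence is 9 intervals after the first: 9 × 5 = 45 days after Feb 27, 1985.
Feb has 28 days — 1 day to the end of Feb leaves 44.
Mar has 31 days (13 left).
13 days into Apr → Apr 13, 1985.

Apr 13, 1985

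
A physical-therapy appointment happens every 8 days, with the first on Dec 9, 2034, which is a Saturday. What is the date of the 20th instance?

The 20th occurrence is 19 intervals after the first: 19 × 8 = 152 days after Dec 9, 2034.
Dec has 31 days — 22 days to the end of Dec leaves 130.
Jan has 31 days (99 left).
Feb has 28 days (71 left).
Mar has 31 days (40 left).
Apr has 30 days (10 left).
10 days into May → May 10, 2035.

May 10, 2035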